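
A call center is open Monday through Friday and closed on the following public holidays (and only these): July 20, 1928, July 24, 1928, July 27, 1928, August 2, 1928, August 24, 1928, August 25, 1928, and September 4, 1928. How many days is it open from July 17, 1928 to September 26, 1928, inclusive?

July 17, 1928 is a Tuesday.
The range spans 72 days (inclusive of both endpoints).
72 = 7 × 10 + 2, so there are 10 full weeks plus 2 extra days.
Each full week contributes 5 weekdays (Mon–Fri): 10 × 5 = 50.
The 2 extra days are Tue, Wed — 2 of them qualify.
Total: 50 + 2 = 52.
Holidays: July 20, 1928 (Fri); July 24, 1928 (Tue); July 27, 1928 (Fri); August 2, 1928 (Thu); August 24, 1928 (Fri); August 25, 1928 (Sat); September 4, 1928 (Tue).
6 of the 7 holidays fall on weekdays; the rest are weekends and were already excluded.
Business days: 52 − 6 = 46.

46 business days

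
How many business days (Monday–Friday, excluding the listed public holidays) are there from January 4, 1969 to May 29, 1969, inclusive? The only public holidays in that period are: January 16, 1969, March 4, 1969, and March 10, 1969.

101

January 4, 1969 is a Saturday.
The range spans 146 days (inclusive of both endpoints).
146 = 7 × 20 + 6, so there are 20 full weeks plus 6 extra days.
Each full week contributes 5 weekdays (Mon–Fri): 20 × 5 = 100.
The 6 extra days are Saturday, Sunday, Monday, Tuesday, Wednesday, Thursday — 4 of them qualify.
Total: 100 + 4 = 104.
Holidays: January 16, 1969 (Thu); March 4, 1969 (Tue); March 10, 1969 (Mon).
All 3 holidays fall on weekdays, so subtract 3.
Business days: 104 − 3 = 101.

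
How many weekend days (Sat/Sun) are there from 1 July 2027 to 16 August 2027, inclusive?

14

1 July 2027 is a Thursday.
From 1 July 2027 to 16 August 2027 is 47 days inclusive.
47 = 7 × 6 + 5, so there are 6 full weeks plus 5 extra days.
Each full week contributes 2 weekend days (Sat, Sun): 6 × 2 = 12.
The 5 extra days are Thu, Fri, Sat, Sun, Mon — 2 of them qualify.
Total: 12 + 2 = 14.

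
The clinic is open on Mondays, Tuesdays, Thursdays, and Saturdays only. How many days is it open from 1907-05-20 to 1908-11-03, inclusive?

306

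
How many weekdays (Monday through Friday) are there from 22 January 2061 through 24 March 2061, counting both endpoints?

44 weekdays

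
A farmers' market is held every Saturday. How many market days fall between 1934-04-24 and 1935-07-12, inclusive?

1934-04-24 is a Tuesday.
From 1934-04-24 to 1935-07-12 is 445 days inclusive.
445 = 7 × 63 + 4, so there are 63 full weeks plus 4 extra days.
Each full week contributes one Saturday: 63 so far.
The 4 extra days are Tuesday, Wednesday, Thursday, Friday — none qualify.
Total: 63 + 0 = 63.

63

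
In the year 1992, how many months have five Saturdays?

A month has five Saturdays exactly when Saturday falls within its first (length − 28) days.
Jan: 31 days, starts Wed → 5 of Wed, Thu, Fri
Feb: 29 days, starts Sat → 5 of Sat ✓
Mar: 31 days, starts Sun → 5 of Sun, Mon, Tue
Apr: 30 days, starts Wed → 5 of Wed, Thu
May: 31 days, starts Fri → 5 of Fri, Sat, Sun ✓
Jun: 30 days, starts Mon → 5 of Mon, Tue
Jul: 31 days, starts Wed → 5 of Wed, Thu, Fri
Aug: 31 days, starts Sat → 5 of Sat, Sun, Mon ✓
Sep: 30 days, starts Tue → 5 of Tue, Wed
Oct: 31 days, starts Thu → 5 of Thu, Fri, Sat ✓
Nov: 30 days, starts Sun → 5 of Sun, Mon
Dec: 31 days, starts Tue → 5 of Tue, Wed, Thu
Months with five Saturdays: Feb, May, Aug, Oct.

4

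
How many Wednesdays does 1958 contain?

January 1, 1958 is a Wednesday.
From January 1, 1958 to December 31, 1958 is 365 days inclusive.
365 = 7 × 52 + 1, so there are 52 full weeks plus 1 extra day.
Each full week contributes one Wednesday: 52 so far.
The 1 extra day is Wed — 1 of them qualifies.
Total: 52 + 1 = 53.

53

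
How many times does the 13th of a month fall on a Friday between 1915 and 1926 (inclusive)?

Friday-the-13ths by year:
1915: Aug
1916: Oct
1917: Apr, Jul
1918: Sep, Dec
1919: Jun
1920: Feb, Aug
1921: May
1922: Jan, Oct
1923: Apr, Jul
1924: Jun
1925: Feb, Mar, Nov
1926: Aug

19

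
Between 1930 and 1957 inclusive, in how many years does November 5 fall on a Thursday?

Day of week of November 5 in each year:
1930: Wed, 1931: Thu ✓, 1932: Sat, 1933: Sun, 1934: Mon, 1935: Tue, 1936: Thu ✓, 1937: Fri, 1938: Sat, 1939: Sun, 1940: Tue, 1941: Wed, 1942: Thu ✓, 1943: Fri, 1944: Sun, 1945: Mon, 1946: Tue, 1947: Wed, 1948: Fri, 1949: Sat, 1950: Sun, 1951: Mon, 1952: Wed, 1953: Thu ✓, 1954: Fri, 1955: Sat, 1956: Mon, 1957: Tue
Thursdays: 1931, 1936, 1942, 1953.

4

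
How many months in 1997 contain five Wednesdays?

5

A month has five Wednesdays exactly when Wednesday falls within its first (length − 28) days.
Jan: 31 days, starts Wed → 5 of Wed, Thu, Fri ✓
Feb: 28 days, starts Sat → 5 of (none)
Mar: 31 days, starts Sat → 5 of Sat, Sun, Mon
Apr: 30 days, starts Tue → 5 of Tue, Wed ✓
May: 31 days, starts Thu → 5 of Thu, Fri, Sat
Jun: 30 days, starts Sun → 5 of Sun, Mon
Jul: 31 days, starts Tue → 5 of Tue, Wed, Thu ✓
Aug: 31 days, starts Fri → 5 of Fri, Sat, Sun
Sep: 30 days, starts Mon → 5 of Mon, Tue
Oct: 31 days, starts Wed → 5 of Wed, Thu, Fri ✓
Nov: 30 days, starts Sat → 5 of Sat, Sun
Dec: 31 days, starts Mon → 5 of Mon, Tue, Wed ✓
Months with five Wednesdays: Jan, Apr, Jul, Oct, Dec.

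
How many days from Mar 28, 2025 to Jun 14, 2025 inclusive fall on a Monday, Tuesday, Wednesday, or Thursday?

Mar 28, 2025 is a Friday.
The range spans 79 days (inclusive of both endpoints).
79 = 7 × 11 + 2, so there are 11 full weeks plus 2 extra days.
Each full week contributes 4 days from the set (Mon, Tue, Wed, Thu): 11 × 4 = 44.
The 2 extra days are Friday, Saturday — none qualify.
Total: 44 + 0 = 44.

44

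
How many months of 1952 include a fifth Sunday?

4

A month has five Sundays exactly when Sunday falls within its first (length − 28) days.
Jan: 31 days, starts Tue → 5 of Tue, Wed, Thu
Feb: 29 days, starts Fri → 5 of Fri
Mar: 31 days, starts Sat → 5 of Sat, Sun, Mon ✓
Apr: 30 days, starts Tue → 5 of Tue, Wed
May: 31 days, starts Thu → 5 of Thu, Fri, Sat
Jun: 30 days, starts Sun → 5 of Sun, Mon ✓
Jul: 31 days, starts Tue → 5 of Tue, Wed, Thu
Aug: 31 days, starts Fri → 5 of Fri, Sat, Sun ✓
Sep: 30 days, starts Mon → 5 of Mon, Tue
Oct: 31 days, starts Wed → 5 of Wed, Thu, Fri
Nov: 30 days, starts Sat → 5 of Sat, Sun ✓
Dec: 31 days, starts Mon → 5 of Mon, Tue, Wed
Months with five Sundays: Mar, Jun, Aug, Nov.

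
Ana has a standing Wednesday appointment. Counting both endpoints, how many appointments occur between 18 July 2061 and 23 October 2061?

18 July 2061 is a Monday.
That's 98 days from start to end, counting both.
98 = 7 × 14, so the span is exactly 14 full weeks.
Each full week contributes one Wednesday: 14 so far.
Total: 14.

14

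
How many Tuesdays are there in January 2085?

5

2085-01-01 is a Monday.
That's 31 days from start to end, counting both.
31 = 7 × 4 + 3, so there are 4 full weeks plus 3 extra days.
Each full week contributes one Tuesday: 4 so far.
The 3 extra days are Mon, Tue, Wed — 1 of them qualifies.
Total: 4 + 1 = 5.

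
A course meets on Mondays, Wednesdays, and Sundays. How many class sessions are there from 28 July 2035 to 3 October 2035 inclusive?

28 July 2035 is a Saturday.
From 28 July 2035 to 3 October 2035 is 68 days inclusive.
68 = 7 × 9 + 5, so there are 9 full weeks plus 5 extra days.
Each full week contributes 3 days from the set (Mon, Wed, Sun): 9 × 3 = 27.
The 5 extra days are Saturday, Sunday, Monday, Tuesday, Wednesday — 3 of them qualify.
Total: 27 + 3 = 30.

30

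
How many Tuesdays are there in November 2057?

4

2057-11-01 is a Thursday.
The range spans 30 days (inclusive of both endpoints).
30 = 7 × 4 + 2, so there are 4 full weeks plus 2 extra days.
Each full week contributes one Tuesday: 4 so far.
The 2 extra days are Thu, Fri — none qualify.
Total: 4 + 0 = 4.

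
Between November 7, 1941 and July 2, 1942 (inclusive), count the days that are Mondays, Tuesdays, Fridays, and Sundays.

136

November 7, 1941 is a Friday.
The range spans 238 days (inclusive of both endpoints).
238 = 7 × 34, so the span is exactly 34 full weeks.
Each full week contributes 4 days from the set (Mon, Tue, Fri, Sun): 34 × 4 = 136.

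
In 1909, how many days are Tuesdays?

52

Jan 1, 1909 is a Friday.
The range spans 365 days (inclusive of both endpoints).
365 = 7 × 52 + 1, so there are 52 full weeks plus 1 extra day.
Each full week contributes one Tuesday: 52 so far.
The 1 extra day is Friday — none qualify.
Total: 52 + 0 = 52.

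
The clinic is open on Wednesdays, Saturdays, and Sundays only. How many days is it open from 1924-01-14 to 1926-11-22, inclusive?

447

1924-01-14 is a Monday.
That's 1044 days from start to end, counting both.
1044 = 7 × 149 + 1, so there are 149 full weeks plus 1 extra day.
Each full week contributes 3 days from the set (Wed, Sat, Sun): 149 × 3 = 447.
The 1 extra day is Monday — none qualify.
Total: 447 + 0 = 447.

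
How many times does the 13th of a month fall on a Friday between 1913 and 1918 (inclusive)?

10

Friday-the-13ths by year:
1913: Jun
1914: Feb, Mar, Nov
1915: Aug
1916: Oct
1917: Apr, Jul
1918: Sep, Dec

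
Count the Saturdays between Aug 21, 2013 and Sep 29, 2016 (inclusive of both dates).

162

Aug 21, 2013 is a Wednesday.
From Aug 21, 2013 to Sep 29, 2016 is 1136 days inclusive.
1136 = 7 × 162 + 2, so there are 162 full weeks plus 2 extra days.
Each full week contributes one Saturday: 162 so far.
The 2 extra days are Wednesday, Thursday — none qualify.
Total: 162 + 0 = 162.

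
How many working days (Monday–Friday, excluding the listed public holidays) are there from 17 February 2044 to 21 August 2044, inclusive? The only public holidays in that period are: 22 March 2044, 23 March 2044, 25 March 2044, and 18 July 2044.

17 February 2044 is a Wednesday.
That's 187 days from start to end, counting both.
187 = 7 × 26 + 5, so there are 26 full weeks plus 5 extra days.
Each full week contributes 5 weekdays (Mon–Fri): 26 × 5 = 130.
The 5 extra days are Wed, Thu, Fri, Sat, Sun — 3 of them qualify.
Total: 130 + 3 = 133.
Holidays: 22 March 2044 (Tue); 23 March 2044 (Wed); 25 March 2044 (Fri); 18 July 2044 (Mon).
All 4 holidays fall on weekdays, so subtract 4.
Business days: 133 − 4 = 129.

129 working days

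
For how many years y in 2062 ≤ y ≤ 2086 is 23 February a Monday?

3

Day of week of February 23 in each year:
2062: Thu, 2063: Fri, 2064: Sat, 2065: Mon ✓, 2066: Tue, 2067: Wed, 2068: Thu, 2069: Sat, 2070: Sun, 2071: Mon ✓, 2072: Tue, 2073: Thu, 2074: Fri, 2075: Sat, 2076: Sun, 2077: Tue, 2078: Wed, 2079: Thu, 2080: Fri, 2081: Sun, 2082: Mon ✓, 2083: Tue, 2084: Wed, 2085: Fri, 2086: Sat
Mondays: 2065, 2071, 2082.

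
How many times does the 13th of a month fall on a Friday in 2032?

The 13th falls on a Friday when the month's 13th has weekday Fri.
Jan 13 is Tue; Feb 13 is Fri ✓; Mar 13 is Sat; Apr 13 is Tue; May 13 is Thu; Jun 13 is Sun; Jul 13 is Tue; Aug 13 is Fri ✓; Sep 13 is Mon; Oct 13 is Wed; Nov 13 is Sat; Dec 13 is Mon.
Friday the 13ths: Feb, Aug.

2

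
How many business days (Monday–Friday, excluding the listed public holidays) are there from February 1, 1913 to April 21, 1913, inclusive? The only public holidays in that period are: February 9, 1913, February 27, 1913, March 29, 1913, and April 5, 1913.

February 1, 1913 is a Saturday.
The range spans 80 days (inclusive of both endpoints).
80 = 7 × 11 + 3, so there are 11 full weeks plus 3 extra days.
Each full week contributes 5 weekdays (Mon–Fri): 11 × 5 = 55.
The 3 extra days are Sat, Sun, Mon — 1 of them qualifies.
Total: 55 + 1 = 56.
Holidays: February 9, 1913 (Sun); February 27, 1913 (Thu); March 29, 1913 (Sat); April 5, 1913 (Sat).
1 of the 4 holidays fall on weekdays; the rest are weekends and were already excluded.
Business days: 56 − 1 = 55.

55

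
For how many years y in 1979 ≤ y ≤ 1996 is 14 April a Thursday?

3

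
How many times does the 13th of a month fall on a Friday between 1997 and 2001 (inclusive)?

8

Friday-the-13ths by year:
1997: Jun
1998: Feb, Mar, Nov
1999: Aug
2000: Oct
2001: Apr, Jul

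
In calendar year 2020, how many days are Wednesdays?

53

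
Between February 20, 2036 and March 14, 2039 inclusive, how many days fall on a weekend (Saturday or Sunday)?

320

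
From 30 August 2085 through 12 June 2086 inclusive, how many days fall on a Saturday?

41 Saturdays

30 August 2085 is a Thursday.
The range spans 287 days (inclusive of both endpoints).
287 = 7 × 41, so the span is exactly 41 full weeks.
Each full week contributes one Saturday: 41 so far.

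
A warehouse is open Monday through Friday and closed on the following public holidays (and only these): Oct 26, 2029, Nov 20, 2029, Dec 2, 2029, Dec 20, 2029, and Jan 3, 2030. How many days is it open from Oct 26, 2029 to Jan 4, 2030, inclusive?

Oct 26, 2029 is a Friday.
That's 71 days from start to end, counting both.
71 = 7 × 10 + 1, so there are 10 full weeks plus 1 extra day.
Each full week contributes 5 weekdays (Mon–Fri): 10 × 5 = 50.
The 1 extra day is Fri — 1 of them qualifies.
Total: 50 + 1 = 51.
Holidays: Oct 26, 2029 (Fri); Nov 20, 2029 (Tue); Dec 2, 2029 (Sun); Dec 20, 2029 (Thu); Jan 3, 2030 (Thu).
4 of the 5 holidays fall on weekdays; the rest are weekends and were already excluded.
Business days: 51 − 4 = 47.

47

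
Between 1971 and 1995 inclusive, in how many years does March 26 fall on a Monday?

Day of week of March 26 in each year:
1971: Fri, 1972: Sun, 1973: Mon ✓, 1974: Tue, 1975: Wed, 1976: Fri, 1977: Sat, 1978: Sun, 1979: Mon ✓, 1980: Wed, 1981: Thu, 1982: Fri, 1983: Sat, 1984: Mon ✓, 1985: Tue, 1986: Wed, 1987: Thu, 1988: Sat, 1989: Sun, 1990: Mon ✓, 1991: Tue, 1992: Thu, 1993: Fri, 1994: Sat, 1995: Sun
Mondays: 1973, 1979, 1984, 1990.

4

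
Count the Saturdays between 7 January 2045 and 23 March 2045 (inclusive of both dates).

11

7 January 2045 is a Saturday.
The range spans 76 days (inclusive of both endpoints).
76 = 7 × 10 + 6, so there are 10 full weeks plus 6 extra days.
Each full week contributes one Saturday: 10 so far.
The 6 extra days are Sat, Sun, Mon, Tue, Wed, Thu — 1 of them qualifies.
Total: 10 + 1 = 11.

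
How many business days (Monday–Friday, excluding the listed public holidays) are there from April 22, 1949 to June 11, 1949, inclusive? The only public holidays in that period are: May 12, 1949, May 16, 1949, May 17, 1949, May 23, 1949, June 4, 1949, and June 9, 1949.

April 22, 1949 is a Friday.
From April 22, 1949 to June 11, 1949 is 51 days inclusive.
51 = 7 × 7 + 2, so there are 7 full weeks plus 2 extra days.
Each full week contributes 5 weekdays (Mon–Fri): 7 × 5 = 35.
The 2 extra days are Fri, Sat — 1 of them qualifies.
Total: 35 + 1 = 36.
Holidays: May 12, 1949 (Thu); May 16, 1949 (Mon); May 17, 1949 (Tue); May 23, 1949 (Mon); June 4, 1949 (Sat); June 9, 1949 (Thu).
5 of the 6 holidays fall on weekdays; the rest are weekends and were already excluded.
Business days: 36 − 5 = 31.

31 business days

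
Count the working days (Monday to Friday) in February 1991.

20 weekdays

1 February 1991 is a Friday.
From 1 February 1991 to 28 February 1991 is 28 days inclusive.
28 = 7 × 4, so the span is exactly 4 full weeks.
Each full week contributes 5 weekdays (Mon–Fri): 4 × 5 = 20.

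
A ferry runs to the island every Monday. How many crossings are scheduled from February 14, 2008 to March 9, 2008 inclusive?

3 Mondays

February 14, 2008 is a Thursday.
That's 25 days from start to end, counting both.
25 = 7 × 3 + 4, so there are 3 full weeks plus 4 extra days.
Each full week contributes one Monday: 3 so far.
The 4 extra days are Thu, Fri, Sat, Sun — none qualify.
Total: 3 + 0 = 3.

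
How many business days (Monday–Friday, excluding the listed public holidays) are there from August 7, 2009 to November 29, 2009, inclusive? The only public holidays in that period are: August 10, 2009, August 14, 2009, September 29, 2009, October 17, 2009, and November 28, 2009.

August 7, 2009 is a Friday.
That's 115 days from start to end, counting both.
115 = 7 × 16 + 3, so there are 16 full weeks plus 3 extra days.
Each full week contributes 5 weekdays (Mon–Fri): 16 × 5 = 80.
The 3 extra days are Fri, Sat, Sun — 1 of them qualifies.
Total: 80 + 1 = 81.
Holidays: August 10, 2009 (Mon); August 14, 2009 (Fri); September 29, 2009 (Tue); October 17, 2009 (Sat); November 28, 2009 (Sat).
3 of the 5 holidays fall on weekdays; the rest are weekends and were already excluded.
Business days: 81 − 3 = 78.

78 business days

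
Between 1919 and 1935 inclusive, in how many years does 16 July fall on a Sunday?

2

Day of week of July 16 in each year:
1919: Wed, 1920: Fri, 1921: Sat, 1922: Sun ✓, 1923: Mon, 1924: Wed, 1925: Thu, 1926: Fri, 1927: Sat, 1928: Mon, 1929: Tue, 1930: Wed, 1931: Thu, 1932: Sat, 1933: Sun ✓, 1934: Mon, 1935: Tue
Sundays: 1922, 1933.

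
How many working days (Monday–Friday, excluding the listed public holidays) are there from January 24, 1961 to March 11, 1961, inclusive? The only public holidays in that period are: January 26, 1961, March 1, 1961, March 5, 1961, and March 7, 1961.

January 24, 1961 is a Tuesday.
The range spans 47 days (inclusive of both endpoints).
47 = 7 × 6 + 5, so there are 6 full weeks plus 5 extra days.
Each full week contributes 5 weekdays (Mon–Fri): 6 × 5 = 30.
The 5 extra days are Tuesday, Wednesday, Thursday, Friday, Saturday — 4 of them qualify.
Total: 30 + 4 = 34.
Holidays: January 26, 1961 (Thu); March 1, 1961 (Wed); March 5, 1961 (Sun); March 7, 1961 (Tue).
3 of the 4 holidays fall on weekdays; the rest are weekends and were already excluded.
Business days: 34 − 3 = 31.

31 working days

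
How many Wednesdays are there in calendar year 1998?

Jan 1, 1998 is a Thursday.
The range spans 365 days (inclusive of both endpoints).
365 = 7 × 52 + 1, so there are 52 full weeks plus 1 extra day.
Each full week contributes one Wednesday: 52 so far.
The 1 extra day is Thursday — none qualify.
Total: 52 + 0 = 52.

52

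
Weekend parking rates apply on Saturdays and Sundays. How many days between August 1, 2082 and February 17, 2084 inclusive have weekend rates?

162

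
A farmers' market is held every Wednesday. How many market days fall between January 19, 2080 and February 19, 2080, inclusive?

January 19, 2080 is a Friday.
The range spans 32 days (inclusive of both endpoints).
32 = 7 × 4 + 4, so there are 4 full weeks plus 4 extra days.
Each full week contributes one Wednesday: 4 so far.
The 4 extra days are Friday, Saturday, Sunday, Monday — none qualify.
Total: 4 + 0 = 4.

4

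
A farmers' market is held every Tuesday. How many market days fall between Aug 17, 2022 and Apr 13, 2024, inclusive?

86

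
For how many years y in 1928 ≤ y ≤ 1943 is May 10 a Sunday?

3

Day of week of May 10 in each year:
1928: Thu, 1929: Fri, 1930: Sat, 1931: Sun ✓, 1932: Tue, 1933: Wed, 1934: Thu, 1935: Fri, 1936: Sun ✓, 1937: Mon, 1938: Tue, 1939: Wed, 1940: Fri, 1941: Sat, 1942: Sun ✓, 1943: Mon
Sundays: 1931, 1936, 1942.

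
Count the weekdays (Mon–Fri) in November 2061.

22 weekdays

Nov 1, 2061 is a Tuesday.
From Nov 1, 2061 to Nov 30, 2061 is 30 days inclusive.
30 = 7 × 4 + 2, so there are 4 full weeks plus 2 extra days.
Each full week contributes 5 weekdays (Mon–Fri): 4 × 5 = 20.
The 2 extra days are Tue, Wed — 2 of them qualify.
Total: 20 + 2 = 22.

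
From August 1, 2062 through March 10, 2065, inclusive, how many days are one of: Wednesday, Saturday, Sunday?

August 1, 2062 is a Tuesday.
From August 1, 2062 to March 10, 2065 is 953 days inclusive.
953 = 7 × 136 + 1, so there are 136 full weeks plus 1 extra day.
Each full week contributes 3 days from the set (Wed, Sat, Sun): 136 × 3 = 408.
The 1 extra day is Tue — none qualify.
Total: 408 + 0 = 408.

408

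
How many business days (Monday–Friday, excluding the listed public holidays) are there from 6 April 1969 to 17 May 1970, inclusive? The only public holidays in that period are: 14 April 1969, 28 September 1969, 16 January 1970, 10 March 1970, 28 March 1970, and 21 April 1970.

286 business days

6 April 1969 is a Sunday.
That's 407 days from start to end, counting both.
407 = 7 × 58 + 1, so there are 58 full weeks plus 1 extra day.
Each full week contributes 5 weekdays (Mon–Fri): 58 × 5 = 290.
The 1 extra day is Sun — none qualify.
Total: 290 + 0 = 290.
Holidays: 14 April 1969 (Mon); 28 September 1969 (Sun); 16 January 1970 (Fri); 10 March 1970 (Tue); 28 March 1970 (Sat); 21 April 1970 (Tue).
4 of the 6 holidays fall on weekdays; the rest are weekends and were already excluded.
Business days: 290 − 4 = 286.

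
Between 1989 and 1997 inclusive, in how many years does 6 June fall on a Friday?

Day of week of June 6 in each year:
1989: Tue, 1990: Wed, 1991: Thu, 1992: Sat, 1993: Sun, 1994: Mon, 1995: Tue, 1996: Thu, 1997: Fri ✓
Fridays: 1997.

1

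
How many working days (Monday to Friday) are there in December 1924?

Dec 1, 1924 is a Monday.
From Dec 1, 1924 to Dec 31, 1924 is 31 days inclusive.
31 = 7 × 4 + 3, so there are 4 full weeks plus 3 extra days.
Each full week contributes 5 weekdays (Mon–Fri): 4 × 5 = 20.
The 3 extra days are Mon, Tue, Wed — 3 of them qualify.
Total: 20 + 3 = 23.

23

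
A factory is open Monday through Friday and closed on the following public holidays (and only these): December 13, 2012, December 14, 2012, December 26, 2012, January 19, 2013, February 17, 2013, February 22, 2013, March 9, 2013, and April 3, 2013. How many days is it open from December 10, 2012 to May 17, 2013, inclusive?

December 10, 2012 is a Monday.
From December 10, 2012 to May 17, 2013 is 159 days inclusive.
159 = 7 × 22 + 5, so there are 22 full weeks plus 5 extra days.
Each full week contributes 5 weekdays (Mon–Fri): 22 × 5 = 110.
The 5 extra days are Mon, Tue, Wed, Thu, Fri — 5 of them qualify.
Total: 110 + 5 = 115.
Holidays: December 13, 2012 (Thu); December 14, 2012 (Fri); December 26, 2012 (Wed); January 19, 2013 (Sat); February 17, 2013 (Sun); February 22, 2013 (Fri); March 9, 2013 (Sat); April 3, 2013 (Wed).
5 of the 8 holidays fall on weekdays; the rest are weekends and were already excluded.
Business days: 115 − 5 = 110.

110 business days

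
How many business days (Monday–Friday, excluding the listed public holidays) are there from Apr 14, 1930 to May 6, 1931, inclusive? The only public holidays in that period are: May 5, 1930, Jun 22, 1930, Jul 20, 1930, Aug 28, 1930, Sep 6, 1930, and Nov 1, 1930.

276 business days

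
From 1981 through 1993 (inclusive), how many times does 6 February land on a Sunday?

1

Day of week of February 6 in each year:
1981: Fri, 1982: Sat, 1983: Sun ✓, 1984: Mon, 1985: Wed, 1986: Thu, 1987: Fri, 1988: Sat, 1989: Mon, 1990: Tue, 1991: Wed, 1992: Thu, 1993: Sat
Sundays: 1983.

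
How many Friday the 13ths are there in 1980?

The 13th falls on a Friday when the month's 13th has weekday Fri.
Jan 13 is Sun; Feb 13 is Wed; Mar 13 is Thu; Apr 13 is Sun; May 13 is Tue; Jun 13 is Fri ✓; Jul 13 is Sun; Aug 13 is Wed; Sep 13 is Sat; Oct 13 is Mon; Nov 13 is Thu; Dec 13 is Sat.
Friday the 13ths: Jun.

1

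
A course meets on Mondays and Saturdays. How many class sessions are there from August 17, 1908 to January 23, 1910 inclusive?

August 17, 1908 is a Monday.
From August 17, 1908 to January 23, 1910 is 525 days inclusive.
525 = 7 × 75, so the span is exactly 75 full weeks.
Each full week contributes 2 days from the set (Mon, Sat): 75 × 2 = 150.

150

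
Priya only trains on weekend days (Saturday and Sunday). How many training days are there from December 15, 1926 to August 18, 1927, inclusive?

70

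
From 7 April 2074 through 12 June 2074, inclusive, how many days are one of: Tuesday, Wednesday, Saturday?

29

7 April 2074 is a Saturday.
That's 67 days from start to end, counting both.
67 = 7 × 9 + 4, so there are 9 full weeks plus 4 extra days.
Each full week contributes 3 days from the set (Tue, Wed, Sat): 9 × 3 = 27.
The 4 extra days are Sat, Sun, Mon, Tue — 2 of them qualify.
Total: 27 + 2 = 29.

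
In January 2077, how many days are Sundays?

5

2077-01-01 is a Friday.
The range spans 31 days (inclusive of both endpoints).
31 = 7 × 4 + 3, so there are 4 full weeks plus 3 extra days.
Each full week contributes one Sunday: 4 so far.
The 3 extra days are Fri, Sat, Sun — 1 of them qualifies.
Total: 4 + 1 = 5.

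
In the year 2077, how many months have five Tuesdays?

4

A month has five Tuesdays exactly when Tuesday falls within its first (length − 28) days.
Jan: 31 days, starts Fri → 5 of Fri, Sat, Sun
Feb: 28 days, starts Mon → 5 of (none)
Mar: 31 days, starts Mon → 5 of Mon, Tue, Wed ✓
Apr: 30 days, starts Thu → 5 of Thu, Fri
May: 31 days, starts Sat → 5 of Sat, Sun, Mon
Jun: 30 days, starts Tue → 5 of Tue, Wed ✓
Jul: 31 days, starts Thu → 5 of Thu, Fri, Sat
Aug: 31 days, starts Sun → 5 of Sun, Mon, Tue ✓
Sep: 30 days, starts Wed → 5 of Wed, Thu
Oct: 31 days, starts Fri → 5 of Fri, Sat, Sun
Nov: 30 days, starts Mon → 5 of Mon, Tue ✓
Dec: 31 days, starts Wed → 5 of Wed, Thu, Fri
Months with five Tuesdays: Mar, Jun, Aug, Nov.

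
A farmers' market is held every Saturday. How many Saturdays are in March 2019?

5

1 March 2019 is a Friday.
From 1 March 2019 to 31 March 2019 is 31 days inclusive.
31 = 7 × 4 + 3, so there are 4 full weeks plus 3 extra days.
Each full week contributes one Saturday: 4 so far.
The 3 extra days are Friday, Saturday, Sunday — 1 of them qualifies.
Total: 4 + 1 = 5.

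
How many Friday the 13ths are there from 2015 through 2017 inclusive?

Friday-the-13ths by year:
2015: Feb, Mar, Nov
2016: May
2017: Jan, Oct

6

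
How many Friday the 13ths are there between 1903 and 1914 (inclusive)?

22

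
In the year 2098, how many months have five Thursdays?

4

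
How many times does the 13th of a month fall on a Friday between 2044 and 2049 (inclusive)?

10

Friday-the-13ths by year:
2044: May
2045: Jan, Oct
2046: Apr, Jul
2047: Sep, Dec
2048: Mar, Nov
2049: Aug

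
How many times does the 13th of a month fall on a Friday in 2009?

3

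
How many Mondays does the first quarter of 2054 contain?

Jan 1, 2054 is a Thursday.
The range spans 90 days (inclusive of both endpoints).
90 = 7 × 12 + 6, so there are 12 full weeks plus 6 extra days.
Each full week contributes one Monday: 12 so far.
The 6 extra days are Thu, Fri, Sat, Sun, Mon, Tue — 1 of them qualifies.
Total: 12 + 1 = 13.

13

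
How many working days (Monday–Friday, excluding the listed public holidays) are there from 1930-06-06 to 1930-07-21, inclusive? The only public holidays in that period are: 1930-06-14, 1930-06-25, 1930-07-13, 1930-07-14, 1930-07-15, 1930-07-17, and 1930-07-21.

27 working days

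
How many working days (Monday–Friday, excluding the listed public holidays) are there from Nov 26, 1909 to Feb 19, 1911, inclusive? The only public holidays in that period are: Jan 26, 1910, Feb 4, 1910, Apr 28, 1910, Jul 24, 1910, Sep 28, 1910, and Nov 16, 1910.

Nov 26, 1909 is a Friday.
The range spans 451 days (inclusive of both endpoints).
451 = 7 × 64 + 3, so there are 64 full weeks plus 3 extra days.
Each full week contributes 5 weekdays (Mon–Fri): 64 × 5 = 320.
The 3 extra days are Fri, Sat, Sun — 1 of them qualifies.
Total: 320 + 1 = 321.
Holidays: Jan 26, 1910 (Wed); Feb 4, 1910 (Fri); Apr 28, 1910 (Thu); Jul 24, 1910 (Sun); Sep 28, 1910 (Wed); Nov 16, 1910 (Wed).
5 of the 6 holidays fall on weekdays; the rest are weekends and were already excluded.
Business days: 321 − 5 = 316.

316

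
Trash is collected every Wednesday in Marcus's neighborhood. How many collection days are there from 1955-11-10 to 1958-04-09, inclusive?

1955-11-10 is a Thursday.
That's 882 days from start to end, counting both.
882 = 7 × 126, so the span is exactly 126 full weeks.
Each full week contributes one Wednesday: 126 so far.

126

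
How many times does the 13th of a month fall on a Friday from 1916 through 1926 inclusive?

18

Friday-the-13ths by year:
1916: Oct
1917: Apr, Jul
1918: Sep, Dec
1919: Jun
1920: Feb, Aug
1921: May
1922: Jan, Oct
1923: Apr, Jul
1924: Jun
1925: Feb, Mar, Nov
1926: Aug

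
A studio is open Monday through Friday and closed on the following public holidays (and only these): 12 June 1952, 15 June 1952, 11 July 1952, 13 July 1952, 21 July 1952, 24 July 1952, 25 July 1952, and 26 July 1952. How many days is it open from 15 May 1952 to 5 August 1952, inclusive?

54

15 May 1952 is a Thursday.
From 15 May 1952 to 5 August 1952 is 83 days inclusive.
83 = 7 × 11 + 6, so there are 11 full weeks plus 6 extra days.
Each full week contributes 5 weekdays (Mon–Fri): 11 × 5 = 55.
The 6 extra days are Thursday, Friday, Saturday, Sunday, Monday, Tuesday — 4 of them qualify.
Total: 55 + 4 = 59.
Holidays: 12 June 1952 (Thu); 15 June 1952 (Sun); 11 July 1952 (Fri); 13 July 1952 (Sun); 21 July 1952 (Mon); 24 July 1952 (Thu); 25 July 1952 (Fri); 26 July 1952 (Sat).
5 of the 8 holidays fall on weekdays; the rest are weekends and were already excluded.
Business days: 59 − 5 = 54.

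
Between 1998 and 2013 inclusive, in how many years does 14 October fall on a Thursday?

Day of week of October 14 in each year:
1998: Wed, 1999: Thu ✓, 2000: Sat, 2001: Sun, 2002: Mon, 2003: Tue, 2004: Thu ✓, 2005: Fri, 2006: Sat, 2007: Sun, 2008: Tue, 2009: Wed, 2010: Thu ✓, 2011: Fri, 2012: Sun, 2013: Mon
Thursdays: 1999, 2004, 2010.

3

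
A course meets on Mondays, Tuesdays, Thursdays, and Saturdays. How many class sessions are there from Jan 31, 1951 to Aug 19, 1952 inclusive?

324

Jan 31, 1951 is a Wednesday.
The range spans 567 days (inclusive of both endpoints).
567 = 7 × 81, so the span is exactly 81 full weeks.
Each full week contributes 4 days from the set (Mon, Tue, Thu, Sat): 81 × 4 = 324.
Total: 324.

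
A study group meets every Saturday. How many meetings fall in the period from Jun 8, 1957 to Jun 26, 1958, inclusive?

Jun 8, 1957 is a Saturday.
That's 384 days from start to end, counting both.
384 = 7 × 54 + 6, so there are 54 full weeks plus 6 extra days.
Each full week contributes one Saturday: 54 so far.
The 6 extra days are Sat, Sun, Mon, Tue, Wed, Thu — 1 of them qualifies.
Total: 54 + 1 = 55.

55 Saturdays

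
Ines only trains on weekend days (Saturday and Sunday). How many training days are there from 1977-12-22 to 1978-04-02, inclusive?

30

1977-12-22 is a Thursday.
The range spans 102 days (inclusive of both endpoints).
102 = 7 × 14 + 4, so there are 14 full weeks plus 4 extra days.
Each full week contributes 2 weekend days (Sat, Sun): 14 × 2 = 28.
The 4 extra days are Thursday, Friday, Saturday, Sunday — 2 of them qualify.
Total: 28 + 2 = 30.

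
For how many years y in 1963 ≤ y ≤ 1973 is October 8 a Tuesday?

2

Day of week of October 8 in each year:
1963: Tue ✓, 1964: Thu, 1965: Fri, 1966: Sat, 1967: Sun, 1968: Tue ✓, 1969: Wed, 1970: Thu, 1971: Fri, 1972: Sun, 1973: Mon
Tuesdays: 1963, 1968.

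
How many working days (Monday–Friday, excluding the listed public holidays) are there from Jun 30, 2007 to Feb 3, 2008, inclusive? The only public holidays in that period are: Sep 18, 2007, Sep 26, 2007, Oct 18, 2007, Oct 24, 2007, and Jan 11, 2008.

Jun 30, 2007 is a Saturday.
That's 219 days from start to end, counting both.
219 = 7 × 31 + 2, so there are 31 full weeks plus 2 extra days.
Each full week contributes 5 weekdays (Mon–Fri): 31 × 5 = 155.
The 2 extra days are Saturday, Sunday — none qualify.
Total: 155 + 0 = 155.
Holidays: Sep 18, 2007 (Tue); Sep 26, 2007 (Wed); Oct 18, 2007 (Thu); Oct 24, 2007 (Wed); Jan 11, 2008 (Fri).
All 5 holidays fall on weekdays, so subtract 5.
Business days: 155 − 5 = 150.

150 working days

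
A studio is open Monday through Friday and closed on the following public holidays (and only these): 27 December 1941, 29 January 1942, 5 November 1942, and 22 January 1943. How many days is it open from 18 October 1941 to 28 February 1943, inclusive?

18 October 1941 is a Saturday.
The range spans 499 days (inclusive of both endpoints).
499 = 7 × 71 + 2, so there are 71 full weeks plus 2 extra days.
Each full week contributes 5 weekdays (Mon–Fri): 71 × 5 = 355.
The 2 extra days are Sat, Sun — none qualify.
Total: 355 + 0 = 355.
Holidays: 27 December 1941 (Sat); 29 January 1942 (Thu); 5 November 1942 (Thu); 22 January 1943 (Fri).
3 of the 4 holidays fall on weekdays; the rest are weekends and were already excluded.
Business days: 355 − 3 = 352.

352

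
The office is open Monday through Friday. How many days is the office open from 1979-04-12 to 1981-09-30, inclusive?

1979-04-12 is a Thursday.
From 1979-04-12 to 1981-09-30 is 903 days inclusive.
903 = 7 × 129, so the span is exactly 129 full weeks.
Each full week contributes 5 weekdays (Mon–Fri): 129 × 5 = 645.

645 weekdays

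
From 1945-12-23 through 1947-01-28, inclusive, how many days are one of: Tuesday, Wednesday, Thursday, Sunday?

230

1945-12-23 is a Sunday.
From 1945-12-23 to 1947-01-28 is 402 days inclusive.
402 = 7 × 57 + 3, so there are 57 full weeks plus 3 extra days.
Each full week contributes 4 days from the set (Tue, Wed, Thu, Sun): 57 × 4 = 228.
The 3 extra days are Sun, Mon, Tue — 2 of them qualify.
Total: 228 + 2 = 230.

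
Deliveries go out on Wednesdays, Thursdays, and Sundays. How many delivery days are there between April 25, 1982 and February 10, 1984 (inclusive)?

April 25, 1982 is a Sunday.
That's 657 days from start to end, counting both.
657 = 7 × 93 + 6, so there are 93 full weeks plus 6 extra days.
Each full week contributes 3 days from the set (Wed, Thu, Sun): 93 × 3 = 279.
The 6 extra days are Sunday, Monday, Tuesday, Wednesday, Thursday, Friday — 3 of them qualify.
Total: 279 + 3 = 282.

282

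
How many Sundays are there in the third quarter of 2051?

July 1, 2051 is a Saturday.
From July 1, 2051 to September 30, 2051 is 92 days inclusive.
92 = 7 × 13 + 1, so there are 13 full weeks plus 1 extra day.
Each full week contributes one Sunday: 13 so far.
The 1 extra day is Saturday — none qualify.
Total: 13 + 0 = 13.

13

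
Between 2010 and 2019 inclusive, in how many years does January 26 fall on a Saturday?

2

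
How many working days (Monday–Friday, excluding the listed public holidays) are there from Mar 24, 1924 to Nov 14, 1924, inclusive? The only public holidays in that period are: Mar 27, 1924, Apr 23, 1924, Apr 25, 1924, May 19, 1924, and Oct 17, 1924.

Mar 24, 1924 is a Monday.
The range spans 236 days (inclusive of both endpoints).
236 = 7 × 33 + 5, so there are 33 full weeks plus 5 extra days.
Each full week contributes 5 weekdays (Mon–Fri): 33 × 5 = 165.
The 5 extra days are Monday, Tuesday, Wednesday, Thursday, Friday — 5 of them qualify.
Total: 165 + 5 = 170.
Holidays: Mar 27, 1924 (Thu); Apr 23, 1924 (Wed); Apr 25, 1924 (Fri); May 19, 1924 (Mon); Oct 17, 1924 (Fri).
All 5 holidays fall on weekdays, so subtract 5.
Business days: 170 − 5 = 165.

165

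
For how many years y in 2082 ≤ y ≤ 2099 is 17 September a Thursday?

Day of week of September 17 in each year:
2082: Thu ✓, 2083: Fri, 2084: Sun, 2085: Mon, 2086: Tue, 2087: Wed, 2088: Fri, 2089: Sat, 2090: Sun, 2091: Mon, 2092: Wed, 2093: Thu ✓, 2094: Fri, 2095: Sat, 2096: Mon, 2097: Tue, 2098: Wed, 2099: Thu ✓
Thursdays: 2082, 2093, 2099.

3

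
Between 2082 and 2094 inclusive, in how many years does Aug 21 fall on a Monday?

2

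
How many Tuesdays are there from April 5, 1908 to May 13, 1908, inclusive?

6

April 5, 1908 is a Sunday.
That's 39 days from start to end, counting both.
39 = 7 × 5 + 4, so there are 5 full weeks plus 4 extra days.
Each full week contributes one Tuesday: 5 so far.
The 4 extra days are Sunday, Monday, Tuesday, Wednesday — 1 of them qualifies.
Total: 5 + 1 = 6.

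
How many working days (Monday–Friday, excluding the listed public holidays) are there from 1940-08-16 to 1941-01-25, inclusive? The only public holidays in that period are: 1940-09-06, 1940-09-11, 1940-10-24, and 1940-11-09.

113 working days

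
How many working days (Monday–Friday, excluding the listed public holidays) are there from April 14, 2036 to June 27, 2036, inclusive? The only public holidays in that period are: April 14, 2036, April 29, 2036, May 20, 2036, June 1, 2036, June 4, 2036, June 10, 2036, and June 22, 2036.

April 14, 2036 is a Monday.
The range spans 75 days (inclusive of both endpoints).
75 = 7 × 10 + 5, so there are 10 full weeks plus 5 extra days.
Each full week contributes 5 weekdays (Mon–Fri): 10 × 5 = 50.
The 5 extra days are Monday, Tuesday, Wednesday, Thursday, Friday — 5 of them qualify.
Total: 50 + 5 = 55.
Holidays: April 14, 2036 (Mon); April 29, 2036 (Tue); May 20, 2036 (Tue); June 1, 2036 (Sun); June 4, 2036 (Wed); June 10, 2036 (Tue); June 22, 2036 (Sun).
5 of the 7 holidays fall on weekdays; the rest are weekends and were already excluded.
Business days: 55 − 5 = 50.

50 working days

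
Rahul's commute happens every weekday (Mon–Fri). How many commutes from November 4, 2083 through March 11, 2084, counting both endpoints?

November 4, 2083 is a Thursday.
That's 129 days from start to end, counting both.
129 = 7 × 18 + 3, so there are 18 full weeks plus 3 extra days.
Each full week contributes 5 weekdays (Mon–Fri): 18 × 5 = 90.
The 3 extra days are Thursday, Friday, Saturday — 2 of them qualify.
Total: 90 + 2 = 92.

92 weekdays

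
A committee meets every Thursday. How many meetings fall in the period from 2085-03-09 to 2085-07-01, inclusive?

2085-03-09 is a Friday.
From 2085-03-09 to 2085-07-01 is 115 days inclusive.
115 = 7 × 16 + 3, so there are 16 full weeks plus 3 extra days.
Each full week contributes one Thursday: 16 so far.
The 3 extra days are Fri, Sat, Sun — none qualify.
Total: 16 + 0 = 16.

16 Thursdays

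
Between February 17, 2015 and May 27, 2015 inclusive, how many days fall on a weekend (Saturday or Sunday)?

28

February 17, 2015 is a Tuesday.
The range spans 100 days (inclusive of both endpoints).
100 = 7 × 14 + 2, so there are 14 full weeks plus 2 extra days.
Each full week contributes 2 weekend days (Sat, Sun): 14 × 2 = 28.
The 2 extra days are Tuesday, Wednesday — none qualify.
Total: 28 + 0 = 28.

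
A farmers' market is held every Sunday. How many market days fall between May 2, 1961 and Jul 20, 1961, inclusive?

May 2, 1961 is a Tuesday.
That's 80 days from start to end, counting both.
80 = 7 × 11 + 3, so there are 11 full weeks plus 3 extra days.
Each full week contributes one Sunday: 11 so far.
The 3 extra days are Tuesday, Wednesday, Thursday — none qualify.
Total: 11 + 0 = 11.

11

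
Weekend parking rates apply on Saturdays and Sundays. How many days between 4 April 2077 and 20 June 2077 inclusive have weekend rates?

23

4 April 2077 is a Sunday.
The range spans 78 days (inclusive of both endpoints).
78 = 7 × 11 + 1, so there are 11 full weeks plus 1 extra day.
Each full week contributes 2 weekend days (Sat, Sun): 11 × 2 = 22.
The 1 extra day is Sunday — 1 of them qualifies.
Total: 22 + 1 = 23.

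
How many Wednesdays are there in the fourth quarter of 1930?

1 October 1930 is a Wednesday.
That's 92 days from start to end, counting both.
92 = 7 × 13 + 1, so there are 13 full weeks plus 1 extra day.
Each full week contributes one Wednesday: 13 so far.
The 1 extra day is Wed — 1 of them qualifies.
Total: 13 + 1 = 14.

14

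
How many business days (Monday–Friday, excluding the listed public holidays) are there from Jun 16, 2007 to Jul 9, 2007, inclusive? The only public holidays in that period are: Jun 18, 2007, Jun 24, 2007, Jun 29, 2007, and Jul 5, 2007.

Jun 16, 2007 is a Saturday.
From Jun 16, 2007 to Jul 9, 2007 is 24 days inclusive.
24 = 7 × 3 + 3, so there are 3 full weeks plus 3 extra days.
Each full week contributes 5 weekdays (Mon–Fri): 3 × 5 = 15.
The 3 extra days are Sat, Sun, Mon — 1 of them qualifies.
Total: 15 + 1 = 16.
Holidays: Jun 18, 2007 (Mon); Jun 24, 2007 (Sun); Jun 29, 2007 (Fri); Jul 5, 2007 (Thu).
3 of the 4 holidays fall on weekdays; the rest are weekends and were already excluded.
Business days: 16 − 3 = 13.

13 business days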